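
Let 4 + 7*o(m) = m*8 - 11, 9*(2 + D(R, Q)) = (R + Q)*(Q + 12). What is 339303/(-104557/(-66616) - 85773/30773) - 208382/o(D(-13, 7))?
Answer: -265214308623279534/991039677979 ≈ -2.6761e+5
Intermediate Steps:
D(R, Q) = -2 + (12 + Q)*(Q + R)/9 (D(R, Q) = -2 + ((R + Q)*(Q + 12))/9 = -2 + ((Q + R)*(12 + Q))/9 = -2 + ((12 + Q)*(Q + R))/9 = -2 + (12 + Q)*(Q + R)/9)
o(m) = -15/7 + 8*m/7 (o(m) = -4/7 + (m*8 - 11)/7 = -4/7 + (8*m - 11)/7 = -4/7 + (-11 + 8*m)/7 = -4/7 + (-11/7 + 8*m/7) = -15/7 + 8*m/7)
339303/(-104557/(-66616) - 85773/30773) - 208382/o(D(-13, 7)) = 339303/(-104557/(-66616) - 85773/30773) - 208382/(-15/7 + 8*(-2 + (1/9)*7**2 + (4/3)*7 + (4/3)*(-13) + (1/9)*7*(-13))/7) = 339303/(-104557*(-1/66616) - 85773*1/30773) - 208382/(-15/7 + 8*(-2 + (1/9)*49 + 28/3 - 52/3 - 91/9)/7) = 339303/(104557/66616 - 85773/30773) - 208382/(-15/7 + 8*(-2 + 49/9 + 28/3 - 52/3 - 91/9)/7) = 339303/(-2496321607/2049974168) - 208382/(-15/7 + (8/7)*(-44/3)) = 339303*(-2049974168/2496321607) - 208382/(-15/7 - 352/21) = -695562385124904/2496321607 - 208382/(-397/21) = -695562385124904/2496321607 - 208382*(-21/397) = -695562385124904/2496321607 + 4376022/397 = -265214308623279534/991039677979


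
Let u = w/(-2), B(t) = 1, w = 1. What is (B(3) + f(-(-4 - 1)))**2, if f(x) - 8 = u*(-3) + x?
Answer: 961/4 ≈ 240.25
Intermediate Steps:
u = -1/2 (u = 1/(-2) = 1*(-1/2) = -1/2 ≈ -0.50000)
f(x) = 19/2 + x (f(x) = 8 + (-1/2*(-3) + x) = 8 + (3/2 + x) = 19/2 + x)
(B(3) + f(-(-4 - 1)))**2 = (1 + (19/2 - (-4 - 1)))**2 = (1 + (19/2 - 1*(-5)))**2 = (1 + (19/2 + 5))**2 = (1 + 29/2)**2 = (31/2)**2 = 961/4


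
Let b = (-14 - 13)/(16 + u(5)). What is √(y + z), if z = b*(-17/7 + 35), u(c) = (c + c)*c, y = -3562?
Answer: 10*I*√211981/77 ≈ 59.794*I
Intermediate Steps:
u(c) = 2*c² (u(c) = (2*c)*c = 2*c²)
b = -9/22 (b = (-14 - 13)/(16 + 2*5²) = -27/(16 + 2*25) = -27/(16 + 50) = -27/66 = -27*1/66 = -9/22 ≈ -0.40909)
z = -1026/77 (z = -9*(-17/7 + 35)/22 = -9/22*228/7 = -1026/77 ≈ -13.325)
√(y + z) = √(-3562 - 1026/77) = √(-275300/77) = 10*I*√211981/77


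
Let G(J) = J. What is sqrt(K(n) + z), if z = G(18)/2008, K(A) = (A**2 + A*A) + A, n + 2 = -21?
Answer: 9*sqrt(3220079)/502 ≈ 32.172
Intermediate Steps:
n = -23 (n = -2 - 21 = -23)
K(A) = A + 2*A**2 (K(A) = (A**2 + A**2) + A = 2*A**2 + A = A + 2*A**2)
z = 9/1004 (z = 18/2008 = 18*(1/2008) = 9/1004 ≈ 0.0089641)
sqrt(K(n) + z) = sqrt(-23*(1 + 2*(-23)) + 9/1004) = sqrt(-23*(1 - 46) + 9/1004) = sqrt(-23*(-45) + 9/1004) = sqrt(1035 + 9/1004) = sqrt(1039149/1004) = 9*sqrt(3220079)/502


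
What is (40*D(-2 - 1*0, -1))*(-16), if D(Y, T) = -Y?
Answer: -1280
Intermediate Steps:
(40*D(-2 - 1*0, -1))*(-16) = (40*(-(-2 - 1*0)))*(-16) = (40*(-(-2 + 0)))*(-16) = (40*(-1*(-2)))*(-16) = (40*2)*(-16) = 80*(-16) = -1280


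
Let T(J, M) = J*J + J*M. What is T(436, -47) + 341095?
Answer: 510699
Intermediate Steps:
T(J, M) = J² + J*M
T(436, -47) + 341095 = 436*(436 - 47) + 341095 = 436*389 + 341095 = 169604 + 341095 = 510699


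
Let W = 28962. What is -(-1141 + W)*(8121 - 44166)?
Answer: 1002807945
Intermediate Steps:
-(-1141 + W)*(8121 - 44166) = -(-1141 + 28962)*(8121 - 44166) = -27821*(-36045) = -1*(-1002807945) = 1002807945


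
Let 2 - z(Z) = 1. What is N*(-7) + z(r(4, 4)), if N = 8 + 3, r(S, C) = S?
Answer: -76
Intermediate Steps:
N = 11
z(Z) = 1 (z(Z) = 2 - 1*1 = 2 - 1 = 1)
N*(-7) + z(r(4, 4)) = 11*(-7) + 1 = -77 + 1 = -76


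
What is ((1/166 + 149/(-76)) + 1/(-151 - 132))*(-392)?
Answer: 342550670/446291 ≈ 767.55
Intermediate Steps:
((1/166 + 149/(-76)) + 1/(-151 - 132))*(-392) = ((1*(1/166) + 149*(-1/76)) + 1/(-283))*(-392) = ((1/166 - 149/76) - 1/283)*(-392) = (-12329/6308 - 1/283)*(-392) = -3495415/1785164*(-392) = 342550670/446291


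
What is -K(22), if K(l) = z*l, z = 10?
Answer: -220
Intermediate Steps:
K(l) = 10*l
-K(22) = -10*22 = -1*220 = -220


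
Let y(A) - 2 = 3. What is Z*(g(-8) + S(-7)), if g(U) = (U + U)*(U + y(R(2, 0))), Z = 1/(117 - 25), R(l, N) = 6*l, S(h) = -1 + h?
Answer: 10/23 ≈ 0.43478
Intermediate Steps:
Z = 1/92 ≈ 0.010870
y(A) = 5 (y(A) = 2 + 3 = 5)
g(U) = 2*U*(5 + U) (g(U) = (U + U)*(U + 5) = (2*U)*(5 + U) = 2*U*(5 + U))
Z*(g(-8) + S(-7)) = (2*(-8)*(5 - 8) + (-1 - 7))/92 = (2*(-8)*(-3) - 8)/92 = (48 - 8)/92 = (1/92)*40 = 10/23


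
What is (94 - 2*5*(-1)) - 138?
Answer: -34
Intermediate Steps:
(94 - 2*5*(-1)) - 138 = (94 - 10*(-1)) - 138 = (94 + 10) - 138 = 104 - 138 = -34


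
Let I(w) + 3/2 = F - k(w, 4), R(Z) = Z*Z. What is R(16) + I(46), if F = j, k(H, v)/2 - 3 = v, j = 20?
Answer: 521/2 ≈ 260.50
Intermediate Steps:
k(H, v) = 6 + 2*v
F = 20
R(Z) = Z²
I(w) = 9/2 (I(w) = -3/2 + (20 - (6 + 2*4)) = -3/2 + (20 - (6 + 8)) = -3/2 + (20 - 1*14) = -3/2 + (20 - 14) = -3/2 + 6 = 9/2)
R(16) + I(46) = 16² + 9/2 = 256 + 9/2 = 521/2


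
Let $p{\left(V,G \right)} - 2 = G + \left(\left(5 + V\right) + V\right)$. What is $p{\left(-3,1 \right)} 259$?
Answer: $518$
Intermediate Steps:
$p{\left(V,G \right)} = 7 + G + 2 V$ ($p{\left(V,G \right)} = 2 + \left(G + \left(\left(5 + V\right) + V\right)\right) = 2 + \left(G + \left(5 + 2 V\right)\right) = 2 + \left(5 + G + 2 V\right) = 7 + G + 2 V$)
$p{\left(-3,1 \right)} 259 = \left(7 + 1 + 2 \left(-3\right)\right) 259 = \left(7 + 1 - 6\right) 259 = 2 \cdot 259 = 518$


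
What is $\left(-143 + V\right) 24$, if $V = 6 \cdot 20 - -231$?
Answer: $4992$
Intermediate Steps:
$V = 351$ ($V = 120 + 231 = 351$)
$\left(-143 + V\right) 24 = \left(-143 + 351\right) 24 = 208 \cdot 24 = 4992$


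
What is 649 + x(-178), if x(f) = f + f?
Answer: 293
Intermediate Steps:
x(f) = 2*f
649 + x(-178) = 649 + 2*(-178) = 649 - 356 = 293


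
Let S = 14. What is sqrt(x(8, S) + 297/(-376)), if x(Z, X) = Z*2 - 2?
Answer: sqrt(466898)/188 ≈ 3.6346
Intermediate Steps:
x(Z, X) = -2 + 2*Z (x(Z, X) = 2*Z - 2 = -2 + 2*Z)
sqrt(x(8, S) + 297/(-376)) = sqrt((-2 + 2*8) + 297/(-376)) = sqrt((-2 + 16) + 297*(-1/376)) = sqrt(14 - 297/376) = sqrt(4967/376) = sqrt(466898)/188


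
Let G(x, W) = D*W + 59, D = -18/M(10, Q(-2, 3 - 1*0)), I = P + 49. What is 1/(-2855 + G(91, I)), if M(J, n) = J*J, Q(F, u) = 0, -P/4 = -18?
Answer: -50/140889 ≈ -0.00035489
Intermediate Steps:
P = 72 (P = -4*(-18) = 72)
M(J, n) = J**2
I = 121 (I = 72 + 49 = 121)
D = -9/50 (D = -18/(10**2) = -18/100 = -18*1/100 = -9/50 ≈ -0.18000)
G(x, W) = 59 - 9*W/50 (G(x, W) = -9*W/50 + 59 = 59 - 9*W/50)
1/(-2855 + G(91, I)) = 1/(-2855 + (59 - 9/50*121)) = 1/(-2855 + (59 - 1089/50)) = 1/(-2855 + 1861/50) = 1/(-140889/50) = -50/140889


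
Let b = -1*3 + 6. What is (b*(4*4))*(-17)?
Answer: -816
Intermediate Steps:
b = 3 (b = -3 + 6 = 3)
(b*(4*4))*(-17) = (3*(4*4))*(-17) = (3*16)*(-17) = 48*(-17) = -816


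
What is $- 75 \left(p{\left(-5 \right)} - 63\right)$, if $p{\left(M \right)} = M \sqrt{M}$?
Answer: $4725 + 375 i \sqrt{5} \approx 4725.0 + 838.53 i$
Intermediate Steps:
$p{\left(M \right)} = M^{\frac{3}{2}}$
$- 75 \left(p{\left(-5 \right)} - 63\right) = - 75 \left(\left(-5\right)^{\frac{3}{2}} - 63\right) = - 75 \left(- 5 i \sqrt{5} - 63\right) = - 75 \left(-63 - 5 i \sqrt{5}\right) = 4725 + 375 i \sqrt{5}$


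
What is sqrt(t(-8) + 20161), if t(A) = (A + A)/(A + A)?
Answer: sqrt(20162) ≈ 141.99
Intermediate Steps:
t(A) = 1 (t(A) = (2*A)/((2*A)) = (2*A)*(1/(2*A)) = 1)
sqrt(t(-8) + 20161) = sqrt(1 + 20161) = sqrt(20162)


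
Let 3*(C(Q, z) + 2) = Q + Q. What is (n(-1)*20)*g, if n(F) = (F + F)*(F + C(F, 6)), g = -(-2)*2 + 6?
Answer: 4400/3 ≈ 1466.7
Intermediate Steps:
C(Q, z) = -2 + 2*Q/3 (C(Q, z) = -2 + (Q + Q)/3 = -2 + (2*Q)/3 = -2 + 2*Q/3)
g = 10 (g = -2*(-2) + 6 = 4 + 6 = 10)
n(F) = 2*F*(-2 + 5*F/3) (n(F) = (F + F)*(F + (-2 + 2*F/3)) = (2*F)*(-2 + 5*F/3) = 2*F*(-2 + 5*F/3))
(n(-1)*20)*g = (((⅔)*(-1)*(-6 + 5*(-1)))*20)*10 = (((⅔)*(-1)*(-6 - 5))*20)*10 = (((⅔)*(-1)*(-11))*20)*10 = ((22/3)*20)*10 = (440/3)*10 = 4400/3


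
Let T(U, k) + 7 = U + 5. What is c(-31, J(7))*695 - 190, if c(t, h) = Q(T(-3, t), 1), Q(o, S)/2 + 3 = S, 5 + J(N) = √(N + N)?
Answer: -2970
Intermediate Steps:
J(N) = -5 + √2*√N (J(N) = -5 + √(N + N) = -5 + √(2*N) = -5 + √2*√N)
T(U, k) = -2 + U (T(U, k) = -7 + (U + 5) = -7 + (5 + U) = -2 + U)
Q(o, S) = -6 + 2*S
c(t, h) = -4 (c(t, h) = -6 + 2*1 = -6 + 2 = -4)
c(-31, J(7))*695 - 190 = -4*695 - 190 = -2780 - 190 = -2970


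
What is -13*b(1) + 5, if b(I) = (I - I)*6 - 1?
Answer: 18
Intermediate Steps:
b(I) = -1 (b(I) = 0*6 - 1 = 0 - 1 = -1)
-13*b(1) + 5 = -13*(-1) + 5 = 13 + 5 = 18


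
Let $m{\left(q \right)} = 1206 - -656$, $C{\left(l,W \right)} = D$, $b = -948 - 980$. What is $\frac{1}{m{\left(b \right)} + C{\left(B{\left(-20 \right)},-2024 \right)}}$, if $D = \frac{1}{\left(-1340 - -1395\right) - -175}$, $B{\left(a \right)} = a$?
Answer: $\frac{230}{428261} \approx 0.00053706$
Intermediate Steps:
$b = -1928$ ($b = -948 - 980 = -1928$)
$D = \frac{1}{230}$ ($D = \frac{1}{\left(-1340 + 1395\right) + 175} = \frac{1}{55 + 175} = \frac{1}{230} \approx 0.0043478$)
$C{\left(l,W \right)} = \frac{1}{230}$
$m{\left(q \right)} = 1862$ ($m{\left(q \right)} = 1206 + 656 = 1862$)
$\frac{1}{m{\left(b \right)} + C{\left(B{\left(-20 \right)},-2024 \right)}} = \frac{1}{1862 + \frac{1}{230}} = \frac{1}{\frac{428261}{230}} = \frac{230}{428261}$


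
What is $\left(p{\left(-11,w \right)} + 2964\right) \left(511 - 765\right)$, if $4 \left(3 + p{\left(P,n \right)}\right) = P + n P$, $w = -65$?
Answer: $-796798$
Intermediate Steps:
$p{\left(P,n \right)} = -3 + \frac{P}{4} + \frac{P n}{4}$ ($p{\left(P,n \right)} = -3 + \frac{P + n P}{4} = -3 + \frac{P + P n}{4} = -3 + \left(\frac{P}{4} + \frac{P n}{4}\right) = -3 + \frac{P}{4} + \frac{P n}{4}$)
$\left(p{\left(-11,w \right)} + 2964\right) \left(511 - 765\right) = \left(\left(-3 + \frac{1}{4} \left(-11\right) + \frac{1}{4} \left(-11\right) \left(-65\right)\right) + 2964\right) \left(511 - 765\right) = \left(\left(-3 - \frac{11}{4} + \frac{715}{4}\right) + 2964\right) \left(-254\right) = \left(173 + 2964\right) \left(-254\right) = 3137 \left(-254\right) = -796798$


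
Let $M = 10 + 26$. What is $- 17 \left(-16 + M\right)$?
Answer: $-340$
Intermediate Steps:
$M = 36$
$- 17 \left(-16 + M\right) = - 17 \left(-16 + 36\right) = \left(-17\right) 20 = -340$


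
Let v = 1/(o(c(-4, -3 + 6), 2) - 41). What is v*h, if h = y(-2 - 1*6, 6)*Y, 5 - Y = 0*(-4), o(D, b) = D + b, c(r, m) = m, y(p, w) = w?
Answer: -⅚ ≈ -0.83333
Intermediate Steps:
Y = 5 (Y = 5 - 0*(-4) = 5 - 1*0 = 5 + 0 = 5)
h = 30 (h = 6*5 = 30)
v = -1/36 (v = 1/(((-3 + 6) + 2) - 41) = 1/((3 + 2) - 41) = 1/(5 - 41) = 1/(-36) = -1/36 ≈ -0.027778)
v*h = -1/36*30 = -⅚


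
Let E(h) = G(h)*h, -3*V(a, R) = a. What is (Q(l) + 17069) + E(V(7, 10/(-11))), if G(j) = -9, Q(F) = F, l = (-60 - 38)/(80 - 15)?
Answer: 1110752/65 ≈ 17089.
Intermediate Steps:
l = -98/65 ≈ -1.5077
V(a, R) = -a/3
E(h) = -9*h
(Q(l) + 17069) + E(V(7, 10/(-11))) = (-98/65 + 17069) - (-3)*7 = 1109387/65 - 9*(-7/3) = 1109387/65 + 21 = 1110752/65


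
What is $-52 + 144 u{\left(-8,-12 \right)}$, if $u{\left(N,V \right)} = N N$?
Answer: $9164$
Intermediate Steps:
$u{\left(N,V \right)} = N^{2}$
$-52 + 144 u{\left(-8,-12 \right)} = -52 + 144 \left(-8\right)^{2} = -52 + 144 \cdot 64 = -52 + 9216 = 9164$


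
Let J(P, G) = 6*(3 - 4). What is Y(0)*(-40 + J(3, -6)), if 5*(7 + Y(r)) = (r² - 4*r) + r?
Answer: 322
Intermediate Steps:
J(P, G) = -6 (J(P, G) = 6*(-1) = -6)
Y(r) = -7 - 3*r/5 + r²/5 (Y(r) = -7 + ((r² - 4*r) + r)/5 = -7 + (r² - 3*r)/5 = -7 + (-3*r/5 + r²/5) = -7 - 3*r/5 + r²/5)
Y(0)*(-40 + J(3, -6)) = (-7 - ⅗*0 + (⅕)*0²)*(-40 - 6) = (-7 + 0 + (⅕)*0)*(-46) = (-7 + 0 + 0)*(-46) = -7*(-46) = 322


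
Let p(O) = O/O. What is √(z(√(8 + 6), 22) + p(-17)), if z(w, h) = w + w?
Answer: √(1 + 2*√14) ≈ 2.9126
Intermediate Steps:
p(O) = 1
z(w, h) = 2*w
√(z(√(8 + 6), 22) + p(-17)) = √(2*√(8 + 6) + 1) = √(2*√14 + 1) = √(1 + 2*√14)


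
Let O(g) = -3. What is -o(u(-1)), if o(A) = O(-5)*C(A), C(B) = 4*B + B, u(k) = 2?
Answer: 30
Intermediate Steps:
C(B) = 5*B
o(A) = -15*A
-o(u(-1)) = -(-15)*2 = -1*(-30) = 30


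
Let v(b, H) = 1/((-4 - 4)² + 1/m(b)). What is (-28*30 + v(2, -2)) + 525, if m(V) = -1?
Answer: -19844/63 ≈ -314.98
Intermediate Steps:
v(b, H) = 1/63 (v(b, H) = 1/((-4 - 4)² + 1/(-1)) = 1/((-8)² - 1) = 1/(64 - 1) = 1/63)
(-28*30 + v(2, -2)) + 525 = (-28*30 + 1/63) + 525 = (-840 + 1/63) + 525 = -52919/63 + 525 = -19844/63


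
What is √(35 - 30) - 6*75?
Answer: -450 + √5 ≈ -447.76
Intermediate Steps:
√(35 - 30) - 6*75 = √5 - 450 = -450 + √5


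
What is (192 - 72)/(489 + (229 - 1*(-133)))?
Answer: 120/851 ≈ 0.14101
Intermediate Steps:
(192 - 72)/(489 + (229 - 1*(-133))) = 120/(489 + (229 + 133)) = 120/(489 + 362) = 120/851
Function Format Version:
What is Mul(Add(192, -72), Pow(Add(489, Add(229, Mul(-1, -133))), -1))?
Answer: Rational(120, 851) ≈ 0.14101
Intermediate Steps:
Mul(Add(192, -72), Pow(Add(489, Add(229, Mul(-1, -133))), -1)) = Mul(120, Pow(Add(489, Add(229, 133)), -1)) = Mul(120, Pow(Add(489, 362), -1)) = Mul(120, Pow(851, -1)) = Mul(120, Rational(1, 851)) = Rational(120, 851)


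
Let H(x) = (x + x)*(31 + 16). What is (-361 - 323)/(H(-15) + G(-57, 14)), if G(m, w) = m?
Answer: 76/163 ≈ 0.46626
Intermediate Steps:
H(x) = 94*x (H(x) = (2*x)*47 = 94*x)
(-361 - 323)/(H(-15) + G(-57, 14)) = (-361 - 323)/(94*(-15) - 57) = -684/(-1410 - 57) = -684/(-1467) = -684*(-1/1467) = 76/163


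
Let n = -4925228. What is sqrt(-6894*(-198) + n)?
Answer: 2*I*sqrt(890054) ≈ 1886.9*I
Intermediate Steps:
sqrt(-6894*(-198) + n) = sqrt(-6894*(-198) - 4925228) = sqrt(1365012 - 4925228) = sqrt(-3560216) = 2*I*sqrt(890054)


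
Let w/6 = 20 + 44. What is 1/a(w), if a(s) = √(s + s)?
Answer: √3/48 ≈ 0.036084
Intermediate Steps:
w = 384 (w = 6*(20 + 44) = 6*64 = 384)
a(s) = √2*√s (a(s) = √(2*s) = √2*√s)
1/a(w) = 1/(√2*√384) = 1/(√2*(8*√6)) = 1/(16*√3) = √3/48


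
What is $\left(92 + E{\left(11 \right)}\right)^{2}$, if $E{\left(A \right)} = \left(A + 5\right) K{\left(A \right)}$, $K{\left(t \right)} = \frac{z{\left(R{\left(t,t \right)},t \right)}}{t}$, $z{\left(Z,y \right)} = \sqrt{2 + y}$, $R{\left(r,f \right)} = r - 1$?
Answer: $\frac{1027472}{121} + \frac{2944 \sqrt{13}}{11} \approx 9456.5$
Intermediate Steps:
$R{\left(r,f \right)} = -1 + r$ ($R{\left(r,f \right)} = r - 1 = -1 + r$)
$K{\left(t \right)} = \frac{\sqrt{2 + t}}{t}$
$E{\left(A \right)} = \frac{\sqrt{2 + A} \left(5 + A\right)}{A}$ ($E{\left(A \right)} = \left(A + 5\right) \frac{\sqrt{2 + A}}{A} = \left(5 + A\right) \frac{\sqrt{2 + A}}{A} = \frac{\sqrt{2 + A} \left(5 + A\right)}{A}$)
$\left(92 + E{\left(11 \right)}\right)^{2} = \left(92 + \frac{\sqrt{2 + 11} \left(5 + 11\right)}{11}\right)^{2} = \left(92 + \frac{1}{11} \sqrt{13} \cdot 16\right)^{2} = \left(92 + \frac{16 \sqrt{13}}{11}\right)^{2}$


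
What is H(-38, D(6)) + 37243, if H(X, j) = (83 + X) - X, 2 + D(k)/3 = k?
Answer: 37326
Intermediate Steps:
D(k) = -6 + 3*k
H(X, j) = 83
H(-38, D(6)) + 37243 = 83 + 37243 = 37326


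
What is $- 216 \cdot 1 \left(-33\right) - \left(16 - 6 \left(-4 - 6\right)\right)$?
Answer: $7052$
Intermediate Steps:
$- 216 \cdot 1 \left(-33\right) - \left(16 - 6 \left(-4 - 6\right)\right) = \left(-216\right) \left(-33\right) - \left(16 - -60\right) = 7128 - 76 = 7052$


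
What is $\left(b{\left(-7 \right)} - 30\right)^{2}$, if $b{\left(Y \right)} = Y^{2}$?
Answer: $361$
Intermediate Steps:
$\left(b{\left(-7 \right)} - 30\right)^{2} = \left(\left(-7\right)^{2} - 30\right)^{2} = \left(49 - 30\right)^{2} = 19^{2} = 361$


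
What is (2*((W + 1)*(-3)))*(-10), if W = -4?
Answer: -180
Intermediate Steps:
(2*((W + 1)*(-3)))*(-10) = (2*((-4 + 1)*(-3)))*(-10) = (2*(-3*(-3)))*(-10) = (2*9)*(-10) = 18*(-10) = -180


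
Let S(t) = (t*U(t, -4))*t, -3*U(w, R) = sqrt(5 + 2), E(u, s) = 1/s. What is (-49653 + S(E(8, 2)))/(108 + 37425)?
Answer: -16551/12511 - sqrt(7)/450396 ≈ -1.3229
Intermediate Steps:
U(w, R) = -sqrt(7)/3 (U(w, R) = -sqrt(5 + 2)/3 = -sqrt(7)/3)
S(t) = -sqrt(7)*t**2/3 (S(t) = (t*(-sqrt(7)/3))*t = (-t*sqrt(7)/3)*t = -sqrt(7)*t**2/3)
(-49653 + S(E(8, 2)))/(108 + 37425) = (-49653 - sqrt(7)*(1/2)**2/3)/(108 + 37425) = (-49653 - sqrt(7)*(1/2)**2/3)/37533 = (-49653 - 1/3*sqrt(7)*1/4)*(1/37533) = (-49653 - sqrt(7)/12)*(1/37533) = -16551/12511 - sqrt(7)/450396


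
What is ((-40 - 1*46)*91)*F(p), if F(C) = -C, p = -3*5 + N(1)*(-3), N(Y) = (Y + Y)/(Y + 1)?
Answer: -140868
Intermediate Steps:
N(Y) = 2*Y/(1 + Y) (N(Y) = (2*Y)/(1 + Y) = 2*Y/(1 + Y))
p = -18 (p = -3*5 + (2*1/(1 + 1))*(-3) = -15 + (2*1/2)*(-3) = -15 + (2*1*(½))*(-3) = -15 + 1*(-3) = -15 - 3 = -18)
((-40 - 1*46)*91)*F(p) = ((-40 - 1*46)*91)*(-1*(-18)) = ((-40 - 46)*91)*18 = -86*91*18 = -7826*18 = -140868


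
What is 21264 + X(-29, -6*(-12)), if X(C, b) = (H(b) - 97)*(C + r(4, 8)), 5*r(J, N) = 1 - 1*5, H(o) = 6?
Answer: 119879/5 ≈ 23976.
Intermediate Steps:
r(J, N) = -4/5 (r(J, N) = (1 - 1*5)/5 = (1 - 5)/5 = (1/5)*(-4) = -4/5)
X(C, b) = 364/5 - 91*C (X(C, b) = (6 - 97)*(C - 4/5) = -91*(-4/5 + C) = 364/5 - 91*C)
21264 + X(-29, -6*(-12)) = 21264 + (364/5 - 91*(-29)) = 21264 + (364/5 + 2639) = 21264 + 13559/5 = 119879/5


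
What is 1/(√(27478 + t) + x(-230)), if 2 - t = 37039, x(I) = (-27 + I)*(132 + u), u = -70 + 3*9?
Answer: -22873/523183688 - 11*I*√79/523183688 ≈ -4.3719e-5 - 1.8688e-7*I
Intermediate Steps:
u = -43 (u = -70 + 27 = -43)
x(I) = -2403 + 89*I (x(I) = (-27 + I)*(132 - 43) = (-27 + I)*89 = -2403 + 89*I)
t = -37037 (t = 2 - 1*37039 = 2 - 37039 = -37037)
1/(√(27478 + t) + x(-230)) = 1/(√(27478 - 37037) + (-2403 + 89*(-230))) = 1/(√(-9559) + (-2403 - 20470)) = 1/(11*I*√79 - 22873) = 1/(-22873 + 11*I*√79)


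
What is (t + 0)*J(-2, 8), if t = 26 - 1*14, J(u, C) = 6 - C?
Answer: -24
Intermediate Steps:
t = 12 (t = 26 - 14 = 12)
(t + 0)*J(-2, 8) = (12 + 0)*(6 - 1*8) = 12*(6 - 8) = 12*(-2) = -24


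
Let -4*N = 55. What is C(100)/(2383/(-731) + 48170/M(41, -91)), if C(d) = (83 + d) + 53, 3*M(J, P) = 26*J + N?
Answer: 242039948/137505731 ≈ 1.7602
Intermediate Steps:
N = -55/4 (N = -1/4*55 = -55/4 ≈ -13.750)
M(J, P) = -55/12 + 26*J/3 (M(J, P) = (26*J - 55/4)/3 = (-55/4 + 26*J)/3 = -55/12 + 26*J/3)
C(d) = 136 + d
C(100)/(2383/(-731) + 48170/M(41, -91)) = (136 + 100)/(2383/(-731) + 48170/(-55/12 + (26/3)*41)) = 236/(2383*(-1/731) + 48170/(-55/12 + 1066/3)) = 236/(-2383/731 + 48170/(1403/4)) = 236/(-2383/731 + 48170*(4/1403)) = 236/(-2383/731 + 192680/1403) = 236/(137505731/1025593) = 236*(1025593/137505731) = 242039948/137505731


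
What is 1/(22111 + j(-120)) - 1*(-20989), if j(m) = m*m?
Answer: 766329380/36511 ≈ 20989.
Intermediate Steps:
j(m) = m**2
1/(22111 + j(-120)) - 1*(-20989) = 1/(22111 + (-120)**2) - 1*(-20989) = 1/(22111 + 14400) + 20989 = 1/36511 + 20989 = 766329380/36511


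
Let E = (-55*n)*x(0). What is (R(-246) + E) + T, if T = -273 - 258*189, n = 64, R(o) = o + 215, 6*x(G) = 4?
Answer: -154238/3 ≈ -51413.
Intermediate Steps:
x(G) = 2/3 (x(G) = (1/6)*4 = 2/3)
R(o) = 215 + o
E = -7040/3 (E = -55*64*(2/3) = -3520*2/3 = -7040/3 ≈ -2346.7)
T = -49035 (T = -273 - 48762 = -49035)
(R(-246) + E) + T = ((215 - 246) - 7040/3) - 49035 = (-31 - 7040/3) - 49035 = -7133/3 - 49035 = -154238/3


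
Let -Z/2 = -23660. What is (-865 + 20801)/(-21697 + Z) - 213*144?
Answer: -785888720/25623 ≈ -30671.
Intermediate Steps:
Z = 47320 (Z = -2*(-23660) = 47320)
(-865 + 20801)/(-21697 + Z) - 213*144 = (-865 + 20801)/(-21697 + 47320) - 213*144 = 19936/25623 - 30672 = -785888720/25623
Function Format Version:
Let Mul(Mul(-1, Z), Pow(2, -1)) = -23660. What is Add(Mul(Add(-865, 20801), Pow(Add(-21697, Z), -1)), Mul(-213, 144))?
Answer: Rational(-785888720, 25623) ≈ -30671.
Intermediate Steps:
Z = 47320 (Z = Mul(-2, -23660) = 47320)
Add(Mul(Add(-865, 20801), Pow(Add(-21697, Z), -1)), Mul(-213, 144)) = Add(Mul(Add(-865, 20801), Pow(Add(-21697, 47320), -1)), Mul(-213, 144)) = Add(Mul(19936, Pow(25623, -1)), -30672) = Add(Mul(19936, Rational(1, 25623)), -30672) = Add(Rational(19936, 25623), -30672) = Rational(-785888720, 25623)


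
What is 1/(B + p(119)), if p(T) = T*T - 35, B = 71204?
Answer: 1/85330 ≈ 1.1719e-5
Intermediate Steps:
p(T) = -35 + T² (p(T) = T² - 35 = -35 + T²)
1/(B + p(119)) = 1/(71204 + (-35 + 119²)) = 1/(71204 + (-35 + 14161)) = 1/(71204 + 14126) = 1/85330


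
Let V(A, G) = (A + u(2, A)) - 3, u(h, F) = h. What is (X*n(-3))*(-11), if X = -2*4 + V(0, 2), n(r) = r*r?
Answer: 891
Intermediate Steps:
n(r) = r**2
V(A, G) = -1 + A (V(A, G) = (A + 2) - 3 = (2 + A) - 3 = -1 + A)
X = -9 (X = -2*4 + (-1 + 0) = -8 - 1 = -9)
(X*n(-3))*(-11) = -9*(-3)**2*(-11) = -9*9*(-11) = -81*(-11) = 891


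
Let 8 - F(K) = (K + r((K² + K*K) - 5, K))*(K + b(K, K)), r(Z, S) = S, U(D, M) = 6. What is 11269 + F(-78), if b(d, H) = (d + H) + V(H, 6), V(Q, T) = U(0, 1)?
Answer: -24291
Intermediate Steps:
V(Q, T) = 6
b(d, H) = 6 + H + d (b(d, H) = (d + H) + 6 = (H + d) + 6 = 6 + H + d)
F(K) = 8 - 2*K*(6 + 3*K) (F(K) = 8 - (K + K)*(K + (6 + K + K)) = 8 - 2*K*(K + (6 + 2*K)) = 8 - 2*K*(6 + 3*K))
11269 + F(-78) = 11269 + (8 - 12*(-78) - 6*(-78)²) = 11269 + (8 + 936 - 6*6084) = 11269 + (8 + 936 - 36504) = 11269 - 35560 = -24291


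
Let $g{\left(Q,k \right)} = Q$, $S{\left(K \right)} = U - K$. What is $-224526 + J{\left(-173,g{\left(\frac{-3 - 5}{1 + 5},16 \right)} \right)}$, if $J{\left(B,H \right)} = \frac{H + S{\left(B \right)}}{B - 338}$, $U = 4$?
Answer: $- \frac{344198885}{1533} \approx -2.2453 \cdot 10^{5}$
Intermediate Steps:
$S{\left(K \right)} = 4 - K$
$J{\left(B,H \right)} = \frac{4 + H - B}{-338 + B}$ ($J{\left(B,H \right)} = \frac{H - \left(-4 + B\right)}{B - 338} = \frac{4 + H - B}{-338 + B}$)
$-224526 + J{\left(-173,g{\left(\frac{-3 - 5}{1 + 5},16 \right)} \right)} = -224526 + \frac{4 + \frac{-3 - 5}{1 + 5} - -173}{-338 - 173} = -224526 + \frac{4 - \frac{8}{6} + 173}{-511} = -224526 - \frac{4 - \frac{4}{3} + 173}{511} = -224526 - \frac{527}{1533} = - \frac{344198885}{1533}$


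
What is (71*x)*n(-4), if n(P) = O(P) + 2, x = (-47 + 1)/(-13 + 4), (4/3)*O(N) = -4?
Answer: -3266/9 ≈ -362.89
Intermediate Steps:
O(N) = -3 (O(N) = (3/4)*(-4) = -3)
x = 46/9 (x = -46/(-9) = -46*(-1/9) = 46/9 ≈ 5.1111)
n(P) = -1 (n(P) = -3 + 2 = -1)
(71*x)*n(-4) = (71*(46/9))*(-1) = (3266/9)*(-1) = -3266/9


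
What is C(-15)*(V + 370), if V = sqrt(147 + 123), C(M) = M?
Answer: -5550 - 45*sqrt(30) ≈ -5796.5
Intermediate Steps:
V = 3*sqrt(30) (V = sqrt(270) = 3*sqrt(30) ≈ 16.432)
C(-15)*(V + 370) = -15*(3*sqrt(30) + 370) = -15*(370 + 3*sqrt(30)) = -5550 - 45*sqrt(30)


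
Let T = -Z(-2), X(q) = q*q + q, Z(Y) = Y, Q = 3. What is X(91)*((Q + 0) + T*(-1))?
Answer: 8372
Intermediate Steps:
X(q) = q + q² (X(q) = q² + q = q + q²)
T = 2 (T = -1*(-2) = 2)
X(91)*((Q + 0) + T*(-1)) = (91*(1 + 91))*((3 + 0) + 2*(-1)) = (91*92)*(3 - 2) = 8372*1 = 8372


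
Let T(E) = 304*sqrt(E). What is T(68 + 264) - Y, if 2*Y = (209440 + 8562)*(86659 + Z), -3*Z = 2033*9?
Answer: -8781120560 + 608*sqrt(83) ≈ -8.7811e+9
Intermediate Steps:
Z = -6099 (Z = -2033*9/3 = -1/3*18297 = -6099)
Y = 8781120560 (Y = ((209440 + 8562)*(86659 - 6099))/2 = (218002*80560)/2 = (1/2)*17562241120 = 8781120560)
T(68 + 264) - Y = 304*sqrt(68 + 264) - 1*8781120560 = 304*sqrt(332) - 8781120560 = 304*(2*sqrt(83)) - 8781120560 = 608*sqrt(83) - 8781120560 = -8781120560 + 608*sqrt(83)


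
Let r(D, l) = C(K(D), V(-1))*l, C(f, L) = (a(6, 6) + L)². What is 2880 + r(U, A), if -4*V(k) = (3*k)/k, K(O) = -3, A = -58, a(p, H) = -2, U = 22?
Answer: 19531/8 ≈ 2441.4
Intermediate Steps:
V(k) = -¾ (V(k) = -3*k/(4*k) = -¼*3 = -¾)
C(f, L) = (-2 + L)²
r(D, l) = 121*l/16 (r(D, l) = (-2 - ¾)²*l = (-11/4)²*l = 121*l/16)
2880 + r(U, A) = 2880 + (121/16)*(-58) = 2880 - 3509/8 = 19531/8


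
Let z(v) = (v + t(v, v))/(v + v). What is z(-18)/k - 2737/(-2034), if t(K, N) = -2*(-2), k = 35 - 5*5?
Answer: 3129/2260 ≈ 1.3845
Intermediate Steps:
k = 10 (k = 35 - 25 = 10)
t(K, N) = 4
z(v) = (4 + v)/(2*v) (z(v) = (v + 4)/(v + v) = (4 + v)/((2*v)) = (4 + v)*(1/(2*v)) = (4 + v)/(2*v))
z(-18)/k - 2737/(-2034) = ((½)*(4 - 18)/(-18))/10 - 2737/(-2034) = ((½)*(-1/18)*(-14))*(⅒) - 2737*(-1/2034) = (7/18)*(⅒) + 2737/2034 = 7/180 + 2737/2034 = 3129/2260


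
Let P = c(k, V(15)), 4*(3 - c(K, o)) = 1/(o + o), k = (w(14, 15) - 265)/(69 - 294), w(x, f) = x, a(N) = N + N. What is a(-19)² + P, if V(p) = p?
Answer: 173639/120 ≈ 1447.0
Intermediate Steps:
a(N) = 2*N
k = 251/225 (k = (14 - 265)/(69 - 294) = -251/(-225) = -251*(-1/225) = 251/225 ≈ 1.1156)
c(K, o) = 3 - 1/(8*o) (c(K, o) = 3 - 1/(4*(o + o)) = 3 - 1/(2*o)/4 = 3 - 1/(8*o))
P = 359/120 (P = 3 - ⅛/15 = 3 - ⅛*1/15 = 3 - 1/120 = 359/120 ≈ 2.9917)
a(-19)² + P = (2*(-19))² + 359/120 = (-38)² + 359/120 = 1444 + 359/120 = 173639/120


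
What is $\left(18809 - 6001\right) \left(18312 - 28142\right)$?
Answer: $-125902640$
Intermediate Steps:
$\left(18809 - 6001\right) \left(18312 - 28142\right) = 12808 \left(-9830\right) = -125902640$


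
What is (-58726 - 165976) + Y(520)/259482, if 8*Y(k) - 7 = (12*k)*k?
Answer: -466445750105/2075856 ≈ -2.2470e+5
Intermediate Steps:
Y(k) = 7/8 + 3*k**2/2 (Y(k) = 7/8 + ((12*k)*k)/8 = 7/8 + (12*k**2)/8 = 7/8 + 3*k**2/2)
(-58726 - 165976) + Y(520)/259482 = (-58726 - 165976) + (7/8 + (3/2)*520**2)/259482 = -224702 + (7/8 + (3/2)*270400)*(1/259482) = -224702 + (7/8 + 405600)*(1/259482) = -224702 + (3244807/8)*(1/259482) = -224702 + 3244807/2075856 = -466445750105/2075856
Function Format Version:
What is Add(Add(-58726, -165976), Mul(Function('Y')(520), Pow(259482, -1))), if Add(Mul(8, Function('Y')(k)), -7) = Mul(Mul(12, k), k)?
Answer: Rational(-466445750105, 2075856) ≈ -2.2470e+5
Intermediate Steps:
Function('Y')(k) = Add(Rational(7, 8), Mul(Rational(3, 2), Pow(k, 2))) (Function('Y')(k) = Add(Rational(7, 8), Mul(Rational(1, 8), Mul(Mul(12, k), k))) = Add(Rational(7, 8), Mul(Rational(1, 8), Mul(12, Pow(k, 2)))) = Add(Rational(7, 8), Mul(Rational(3, 2), Pow(k, 2))))
Add(Add(-58726, -165976), Mul(Function('Y')(520), Pow(259482, -1))) = Add(Add(-58726, -165976), Mul(Add(Rational(7, 8), Mul(Rational(3, 2), Pow(520, 2))), Pow(259482, -1))) = Add(-224702, Mul(Add(Rational(7, 8), Mul(Rational(3, 2), 270400)), Rational(1, 259482))) = Add(-224702, Mul(Add(Rational(7, 8), 405600), Rational(1, 259482))) = Add(-224702, Mul(Rational(3244807, 8), Rational(1, 259482))) = Add(-224702, Rational(3244807, 2075856)) = Rational(-466445750105, 2075856)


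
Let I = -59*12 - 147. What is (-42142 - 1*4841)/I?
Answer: 15661/285 ≈ 54.951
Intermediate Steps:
I = -855 (I = -708 - 147 = -855)
(-42142 - 1*4841)/I = (-42142 - 1*4841)/(-855) = (-42142 - 4841)*(-1/855) = -46983*(-1/855) = 15661/285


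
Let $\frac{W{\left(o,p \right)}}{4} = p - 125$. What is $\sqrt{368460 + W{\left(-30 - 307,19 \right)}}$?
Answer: $2 \sqrt{92009} \approx 606.66$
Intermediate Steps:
$W{\left(o,p \right)} = -500 + 4 p$ ($W{\left(o,p \right)} = 4 \left(p - 125\right) = 4 \left(-125 + p\right) = -500 + 4 p$)
$\sqrt{368460 + W{\left(-30 - 307,19 \right)}} = \sqrt{368460 + \left(-500 + 4 \cdot 19\right)} = \sqrt{368460 + \left(-500 + 76\right)} = \sqrt{368460 - 424} = \sqrt{368036} = 2 \sqrt{92009}$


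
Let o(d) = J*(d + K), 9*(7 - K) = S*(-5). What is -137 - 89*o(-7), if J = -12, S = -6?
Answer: -3697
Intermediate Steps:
K = 11/3 (K = 7 - (-2)*(-5)/3 = 7 - ⅑*30 = 7 - 10/3 = 11/3 ≈ 3.6667)
o(d) = -44 - 12*d (o(d) = -12*(d + 11/3) = -12*(11/3 + d) = -44 - 12*d)
-137 - 89*o(-7) = -137 - 89*(-44 - 12*(-7)) = -137 - 89*(-44 + 84) = -137 - 89*40 = -137 - 3560 = -3697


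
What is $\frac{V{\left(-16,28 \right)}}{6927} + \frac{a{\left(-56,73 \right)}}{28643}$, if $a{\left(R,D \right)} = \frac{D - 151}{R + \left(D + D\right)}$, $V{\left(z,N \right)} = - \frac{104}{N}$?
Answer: $- \frac{3933709}{6944352135} \approx -0.00056646$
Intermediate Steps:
$a{\left(R,D \right)} = \frac{-151 + D}{R + 2 D}$
$\frac{V{\left(-16,28 \right)}}{6927} + \frac{a{\left(-56,73 \right)}}{28643} = \frac{\left(-104\right) \frac{1}{28}}{6927} + \frac{\frac{1}{-56 + 2 \cdot 73} \left(-151 + 73\right)}{28643} = \left(-104\right) \frac{1}{28} \cdot \frac{1}{6927} + \frac{1}{-56 + 146} \left(-78\right) \frac{1}{28643} = \left(- \frac{26}{7}\right) \frac{1}{6927} + \frac{1}{90} \left(-78\right) \frac{1}{28643} = - \frac{26}{48489} + \frac{1}{90} \left(-78\right) \frac{1}{28643} = - \frac{26}{48489} - \frac{13}{429645} = - \frac{3933709}{6944352135}$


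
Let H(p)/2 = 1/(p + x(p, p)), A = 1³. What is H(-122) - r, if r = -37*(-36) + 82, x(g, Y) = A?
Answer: -171096/121 ≈ -1414.0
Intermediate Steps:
A = 1
x(g, Y) = 1
r = 1414 (r = 1332 + 82 = 1414)
H(p) = 2/(1 + p) (H(p) = 2/(p + 1) = 2/(1 + p))
H(-122) - r = 2/(1 - 122) - 1*1414 = 2/(-121) - 1414 = 2*(-1/121) - 1414 = -2/121 - 1414 = -171096/121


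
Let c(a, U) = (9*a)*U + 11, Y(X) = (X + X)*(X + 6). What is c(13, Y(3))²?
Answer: 40056241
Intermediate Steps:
Y(X) = 2*X*(6 + X) (Y(X) = (2*X)*(6 + X) = 2*X*(6 + X))
c(a, U) = 11 + 9*U*a (c(a, U) = 9*U*a + 11 = 11 + 9*U*a)
c(13, Y(3))² = (11 + 9*(2*3*(6 + 3))*13)² = (11 + 9*(2*3*9)*13)² = (11 + 9*54*13)² = (11 + 6318)² = 6329² = 40056241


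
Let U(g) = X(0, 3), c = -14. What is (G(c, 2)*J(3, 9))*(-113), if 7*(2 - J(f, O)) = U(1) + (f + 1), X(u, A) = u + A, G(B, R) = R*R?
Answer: -452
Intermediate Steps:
G(B, R) = R**2
X(u, A) = A + u
U(g) = 3 (U(g) = 3 + 0 = 3)
J(f, O) = 10/7 - f/7 (J(f, O) = 2 - (3 + (f + 1))/7 = 2 - (3 + (1 + f))/7 = 2 - (4 + f)/7 = 2 + (-4/7 - f/7) = 10/7 - f/7)
(G(c, 2)*J(3, 9))*(-113) = (2**2*(10/7 - 1/7*3))*(-113) = (4*(10/7 - 3/7))*(-113) = (4*1)*(-113) = 4*(-113) = -452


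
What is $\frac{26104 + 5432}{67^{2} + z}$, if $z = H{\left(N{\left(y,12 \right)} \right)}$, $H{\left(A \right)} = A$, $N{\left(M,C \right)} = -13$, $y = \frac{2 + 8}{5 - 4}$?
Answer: $\frac{2628}{373} \approx 7.0456$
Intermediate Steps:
$y = 10$ ($y = \frac{10}{1} = 10 \cdot 1 = 10$)
$z = -13$
$\frac{26104 + 5432}{67^{2} + z} = \frac{26104 + 5432}{67^{2} - 13} = \frac{31536}{4489 - 13} = \frac{31536}{4476} = 31536 \cdot \frac{1}{4476} = \frac{2628}{373}$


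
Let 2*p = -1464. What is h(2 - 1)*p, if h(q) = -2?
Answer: 1464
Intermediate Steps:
p = -732 (p = (1/2)*(-1464) = -732)
h(2 - 1)*p = -2*(-732) = 1464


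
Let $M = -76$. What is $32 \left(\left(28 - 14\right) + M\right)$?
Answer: $-1984$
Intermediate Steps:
$32 \left(\left(28 - 14\right) + M\right) = 32 \left(\left(28 - 14\right) - 76\right) = 32 \left(14 - 76\right) = 32 \left(-62\right) = -1984$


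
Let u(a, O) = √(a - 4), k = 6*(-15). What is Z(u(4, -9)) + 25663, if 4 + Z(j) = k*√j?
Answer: 25659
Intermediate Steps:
k = -90
u(a, O) = √(-4 + a)
Z(j) = -4 - 90*√j
Z(u(4, -9)) + 25663 = (-4 - 90*(-4 + 4)^(¼)) + 25663 = (-4 - 90*√(√0)) + 25663 = (-4 - 90*√0) + 25663 = (-4 - 90*0) + 25663 = (-4 + 0) + 25663 = -4 + 25663 = 25659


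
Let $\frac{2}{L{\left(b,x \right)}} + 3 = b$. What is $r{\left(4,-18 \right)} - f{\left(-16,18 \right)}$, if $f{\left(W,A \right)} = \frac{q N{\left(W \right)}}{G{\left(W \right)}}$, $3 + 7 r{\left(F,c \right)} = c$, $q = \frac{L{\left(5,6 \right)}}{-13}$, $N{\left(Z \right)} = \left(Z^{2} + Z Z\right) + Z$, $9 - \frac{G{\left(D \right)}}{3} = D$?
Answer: $- \frac{2429}{975} \approx -2.4913$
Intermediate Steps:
$L{\left(b,x \right)} = \frac{2}{-3 + b}$
$G{\left(D \right)} = 27 - 3 D$
$N{\left(Z \right)} = Z + 2 Z^{2}$ ($N{\left(Z \right)} = \left(Z^{2} + Z^{2}\right) + Z = 2 Z^{2} + Z = Z + 2 Z^{2}$)
$q = - \frac{1}{13}$ ($q = \frac{2 \frac{1}{-3 + 5}}{-13} = \frac{2}{2} \left(- \frac{1}{13}\right) = 2 \cdot \frac{1}{2} \left(- \frac{1}{13}\right) = 1 \left(- \frac{1}{13}\right) = - \frac{1}{13} \approx -0.076923$)
$r{\left(F,c \right)} = - \frac{3}{7} + \frac{c}{7}$
$f{\left(W,A \right)} = - \frac{W \left(1 + 2 W\right)}{13 \left(27 - 3 W\right)}$ ($f{\left(W,A \right)} = \frac{\left(- \frac{1}{13}\right) W \left(1 + 2 W\right)}{27 - 3 W} = - \frac{W \left(1 + 2 W\right)}{13 \left(27 - 3 W\right)}$)
$r{\left(4,-18 \right)} - f{\left(-16,18 \right)} = \left(- \frac{3}{7} + \frac{1}{7} \left(-18\right)\right) - \frac{1}{39} \left(-16\right) \frac{1}{-9 - 16} \left(1 + 2 \left(-16\right)\right) = \left(- \frac{3}{7} - \frac{18}{7}\right) - \frac{1}{39} \left(-16\right) \frac{1}{-25} \left(1 - 32\right) = -3 - \frac{1}{39} \left(-16\right) \left(- \frac{1}{25}\right) \left(-31\right) = -3 - - \frac{496}{975} = -3 + \frac{496}{975} = - \frac{2429}{975}$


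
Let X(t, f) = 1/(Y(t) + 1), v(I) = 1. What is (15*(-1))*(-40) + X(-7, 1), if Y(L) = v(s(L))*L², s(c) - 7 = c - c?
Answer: 30001/50 ≈ 600.02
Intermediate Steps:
s(c) = 7 (s(c) = 7 + (c - c) = 7 + 0 = 7)
Y(L) = L² (Y(L) = 1*L² = L²)
X(t, f) = 1/(1 + t²) (X(t, f) = 1/(t² + 1) = 1/(1 + t²))
(15*(-1))*(-40) + X(-7, 1) = (15*(-1))*(-40) + 1/(1 + (-7)²) = -15*(-40) + 1/(1 + 49) = 600 + 1/50 = 30001/50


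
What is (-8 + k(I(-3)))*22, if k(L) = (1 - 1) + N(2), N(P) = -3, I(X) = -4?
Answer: -242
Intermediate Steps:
k(L) = -3 (k(L) = (1 - 1) - 3 = 0 - 3 = -3)
(-8 + k(I(-3)))*22 = (-8 - 3)*22 = -11*22 = -242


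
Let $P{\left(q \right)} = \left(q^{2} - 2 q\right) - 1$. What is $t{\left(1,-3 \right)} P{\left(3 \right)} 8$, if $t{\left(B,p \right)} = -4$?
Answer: $-64$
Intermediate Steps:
$P{\left(q \right)} = -1 + q^{2} - 2 q$
$t{\left(1,-3 \right)} P{\left(3 \right)} 8 = - 4 \left(-1 + 3^{2} - 6\right) 8 = - 4 \left(-1 + 9 - 6\right) 8 = \left(-4\right) 2 \cdot 8 = \left(-8\right) 8 = -64$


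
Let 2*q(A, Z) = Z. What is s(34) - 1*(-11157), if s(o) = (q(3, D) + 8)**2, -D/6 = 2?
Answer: 11161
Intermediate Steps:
D = -12 (D = -6*2 = -12)
q(A, Z) = Z/2
s(o) = 4 (s(o) = ((1/2)*(-12) + 8)**2 = (-6 + 8)**2 = 2**2 = 4)
s(34) - 1*(-11157) = 4 - 1*(-11157) = 4 + 11157 = 11161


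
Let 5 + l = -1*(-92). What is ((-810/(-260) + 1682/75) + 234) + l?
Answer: 675757/1950 ≈ 346.54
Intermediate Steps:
l = 87 (l = -5 - 1*(-92) = -5 + 92 = 87)
((-810/(-260) + 1682/75) + 234) + l = ((-810/(-260) + 1682/75) + 234) + 87 = ((-810*(-1/260) + 1682*(1/75)) + 234) + 87 = ((81/26 + 1682/75) + 234) + 87 = (49807/1950 + 234) + 87 = 506107/1950 + 87 = 675757/1950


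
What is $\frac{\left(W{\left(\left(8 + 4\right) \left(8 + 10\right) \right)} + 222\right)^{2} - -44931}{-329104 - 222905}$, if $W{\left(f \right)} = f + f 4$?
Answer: $- \frac{580045}{184003} \approx -3.1524$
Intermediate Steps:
$W{\left(f \right)} = 5 f$ ($W{\left(f \right)} = f + 4 f = 5 f$)
$\frac{\left(W{\left(\left(8 + 4\right) \left(8 + 10\right) \right)} + 222\right)^{2} - -44931}{-329104 - 222905} = \frac{\left(5 \left(8 + 4\right) \left(8 + 10\right) + 222\right)^{2} - -44931}{-329104 - 222905} = \frac{\left(5 \cdot 12 \cdot 18 + 222\right)^{2} + 44931}{-552009} = \left(\left(5 \cdot 216 + 222\right)^{2} + 44931\right) \left(- \frac{1}{552009}\right) = \left(\left(1080 + 222\right)^{2} + 44931\right) \left(- \frac{1}{552009}\right) = \left(1302^{2} + 44931\right) \left(- \frac{1}{552009}\right) = \left(1695204 + 44931\right) \left(- \frac{1}{552009}\right) = 1740135 \left(- \frac{1}{552009}\right) = - \frac{580045}{184003}$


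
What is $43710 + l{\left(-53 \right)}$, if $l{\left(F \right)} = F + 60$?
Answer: $43717$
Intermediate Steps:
$l{\left(F \right)} = 60 + F$
$43710 + l{\left(-53 \right)} = 43710 + \left(60 - 53\right) = 43710 + 7 = 43717$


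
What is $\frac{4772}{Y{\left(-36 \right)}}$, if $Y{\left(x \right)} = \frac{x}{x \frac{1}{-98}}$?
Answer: $- \frac{2386}{49} \approx -48.694$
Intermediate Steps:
$Y{\left(x \right)} = -98$ ($Y{\left(x \right)} = \frac{x}{x \left(- \frac{1}{98}\right)} = \frac{x}{\left(- \frac{1}{98}\right) x} = x \left(- \frac{98}{x}\right) = -98$)
$\frac{4772}{Y{\left(-36 \right)}} = \frac{4772}{-98} = 4772 \left(- \frac{1}{98}\right) = - \frac{2386}{49}$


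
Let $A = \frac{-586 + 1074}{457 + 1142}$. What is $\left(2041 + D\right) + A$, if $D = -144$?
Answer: $\frac{3033791}{1599} \approx 1897.3$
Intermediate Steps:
$A = \frac{488}{1599} \approx 0.30519$
$\left(2041 + D\right) + A = \left(2041 - 144\right) + \frac{488}{1599} = 1897 + \frac{488}{1599} = \frac{3033791}{1599}$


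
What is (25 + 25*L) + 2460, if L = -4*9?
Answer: 1585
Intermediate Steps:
L = -36
(25 + 25*L) + 2460 = (25 + 25*(-36)) + 2460 = (25 - 900) + 2460 = -875 + 2460 = 1585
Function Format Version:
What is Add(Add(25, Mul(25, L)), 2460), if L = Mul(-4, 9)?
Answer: 1585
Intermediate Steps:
L = -36
Add(Add(25, Mul(25, L)), 2460) = Add(Add(25, Mul(25, -36)), 2460) = Add(Add(25, -900), 2460) = Add(-875, 2460) = 1585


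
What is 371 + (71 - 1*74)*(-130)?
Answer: 761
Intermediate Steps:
371 + (71 - 1*74)*(-130) = 371 + (71 - 74)*(-130) = 371 - 3*(-130) = 371 + 390 = 761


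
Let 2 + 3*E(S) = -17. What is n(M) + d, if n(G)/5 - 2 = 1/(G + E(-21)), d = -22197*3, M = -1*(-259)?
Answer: -50468383/758 ≈ -66581.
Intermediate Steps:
E(S) = -19/3 (E(S) = -2/3 + (1/3)*(-17) = -2/3 - 17/3 = -19/3)
M = 259
d = -66591 (d = -1057*63 = -66591)
n(G) = 10 + 5/(-19/3 + G) (n(G) = 10 + 5/(G - 19/3) = 10 + 5/(-19/3 + G))
n(M) + d = 5*(-35 + 6*259)/(-19 + 3*259) - 66591 = 5*(-35 + 1554)/(-19 + 777) - 66591 = 5*1519/758 - 66591 = 5*(1/758)*1519 - 66591 = 7595/758 - 66591 = -50468383/758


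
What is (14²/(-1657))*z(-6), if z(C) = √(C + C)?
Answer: -392*I*√3/1657 ≈ -0.40975*I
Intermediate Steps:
z(C) = √2*√C (z(C) = √(2*C) = √2*√C)
(14²/(-1657))*z(-6) = (14²/(-1657))*(√2*√(-6)) = (196*(-1/1657))*(√2*(I*√6)) = -392*I*√3/1657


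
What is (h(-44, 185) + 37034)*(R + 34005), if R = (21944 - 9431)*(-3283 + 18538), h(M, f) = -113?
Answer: 7048950674220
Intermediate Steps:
R = 190885815 (R = 12513*15255 = 190885815)
(h(-44, 185) + 37034)*(R + 34005) = (-113 + 37034)*(190885815 + 34005) = 36921*190919820 = 7048950674220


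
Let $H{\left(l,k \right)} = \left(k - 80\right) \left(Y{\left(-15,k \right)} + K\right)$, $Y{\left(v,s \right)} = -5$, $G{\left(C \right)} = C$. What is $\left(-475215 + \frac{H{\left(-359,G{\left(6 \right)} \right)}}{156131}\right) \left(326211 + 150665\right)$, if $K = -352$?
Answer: $- \frac{35382180463242372}{156131} \approx -2.2662 \cdot 10^{11}$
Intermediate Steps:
$H{\left(l,k \right)} = 28560 - 357 k$ ($H{\left(l,k \right)} = \left(k - 80\right) \left(-5 - 352\right) = \left(-80 + k\right) \left(-357\right) = 28560 - 357 k$)
$\left(-475215 + \frac{H{\left(-359,G{\left(6 \right)} \right)}}{156131}\right) \left(326211 + 150665\right) = \left(-475215 + \frac{28560 - 2142}{156131}\right) \left(326211 + 150665\right) = \left(-475215 + \left(28560 - 2142\right) \frac{1}{156131}\right) 476876 = \left(-475215 + 26418 \cdot \frac{1}{156131}\right) 476876 = \left(-475215 + \frac{26418}{156131}\right) 476876 = \left(- \frac{74195766747}{156131}\right) 476876 = - \frac{35382180463242372}{156131}$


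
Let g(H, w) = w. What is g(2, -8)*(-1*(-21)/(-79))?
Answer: 168/79 ≈ 2.1266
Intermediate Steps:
g(2, -8)*(-1*(-21)/(-79)) = -8*(-1*(-21))/(-79) = -168*(-1)/79 = -8*(-21/79) = 168/79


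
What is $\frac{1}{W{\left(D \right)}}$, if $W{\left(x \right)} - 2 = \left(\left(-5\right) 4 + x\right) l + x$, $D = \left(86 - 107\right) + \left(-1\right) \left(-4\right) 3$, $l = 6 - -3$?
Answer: $- \frac{1}{268} \approx -0.0037313$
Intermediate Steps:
$l = 9$ ($l = 6 + 3 = 9$)
$D = -9$ ($D = -21 + 4 \cdot 3 = -21 + 12 = -9$)
$W{\left(x \right)} = -178 + 10 x$ ($W{\left(x \right)} = 2 + \left(\left(\left(-5\right) 4 + x\right) 9 + x\right) = 2 + \left(\left(-20 + x\right) 9 + x\right) = 2 + \left(\left(-180 + 9 x\right) + x\right) = 2 + \left(-180 + 10 x\right) = -178 + 10 x$)
$\frac{1}{W{\left(D \right)}} = \frac{1}{-178 + 10 \left(-9\right)} = \frac{1}{-178 - 90} = \frac{1}{-268} = - \frac{1}{268}$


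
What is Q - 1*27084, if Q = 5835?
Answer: -21249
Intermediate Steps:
Q - 1*27084 = 5835 - 1*27084 = 5835 - 27084 = -21249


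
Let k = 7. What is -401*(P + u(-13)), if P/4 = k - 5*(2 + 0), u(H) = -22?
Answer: 13634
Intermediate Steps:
P = -12 (P = 4*(7 - 5*(2 + 0)) = 4*(7 - 5*2) = 4*(7 - 10) = 4*(-3) = -12)
-401*(P + u(-13)) = -401*(-12 - 22) = -401*(-34) = 13634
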